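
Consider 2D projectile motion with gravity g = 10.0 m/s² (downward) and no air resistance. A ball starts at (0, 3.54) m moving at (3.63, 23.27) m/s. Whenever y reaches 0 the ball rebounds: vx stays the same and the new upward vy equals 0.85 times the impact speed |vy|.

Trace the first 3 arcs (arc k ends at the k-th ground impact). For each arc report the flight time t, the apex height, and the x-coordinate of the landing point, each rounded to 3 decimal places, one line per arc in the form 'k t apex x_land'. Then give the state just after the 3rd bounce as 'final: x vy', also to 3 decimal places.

1 4.801 30.615 17.429
2 4.207 22.119 32.699
3 3.576 15.981 45.679
final: 45.679 15.196

Arc 1: start y=3.540, vy=23.270 → t=4.801, apex=30.615, x_land=17.429, impact vy=-24.745
  bounce: vy ← 0.85·24.745 = 21.033
Arc 2: start y=0.000, vy=21.033 → t=4.207, apex=22.119, x_land=32.699, impact vy=-21.033
  bounce: vy ← 0.85·21.033 = 17.878
Arc 3: start y=0.000, vy=17.878 → t=3.576, apex=15.981, x_land=45.679, impact vy=-17.878
  bounce: vy ← 0.85·17.878 = 15.196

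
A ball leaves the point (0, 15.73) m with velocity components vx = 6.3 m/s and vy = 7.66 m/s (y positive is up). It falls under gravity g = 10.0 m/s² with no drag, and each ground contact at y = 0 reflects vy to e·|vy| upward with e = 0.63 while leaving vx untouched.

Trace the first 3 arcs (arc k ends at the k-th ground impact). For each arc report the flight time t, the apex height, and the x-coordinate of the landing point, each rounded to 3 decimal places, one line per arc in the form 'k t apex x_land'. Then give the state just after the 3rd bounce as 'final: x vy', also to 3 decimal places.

1 2.698 18.664 16.998
2 2.434 7.408 32.334
3 1.534 2.940 41.996
final: 41.996 4.831

Arc 1: start y=15.730, vy=7.660 → t=2.698, apex=18.664, x_land=16.998, impact vy=-19.320
  bounce: vy ← 0.63·19.320 = 12.172
Arc 2: start y=0.000, vy=12.172 → t=2.434, apex=7.408, x_land=32.334, impact vy=-12.172
  bounce: vy ← 0.63·12.172 = 7.668
Arc 3: start y=0.000, vy=7.668 → t=1.534, apex=2.940, x_land=41.996, impact vy=-7.668
  bounce: vy ← 0.63·7.668 = 4.831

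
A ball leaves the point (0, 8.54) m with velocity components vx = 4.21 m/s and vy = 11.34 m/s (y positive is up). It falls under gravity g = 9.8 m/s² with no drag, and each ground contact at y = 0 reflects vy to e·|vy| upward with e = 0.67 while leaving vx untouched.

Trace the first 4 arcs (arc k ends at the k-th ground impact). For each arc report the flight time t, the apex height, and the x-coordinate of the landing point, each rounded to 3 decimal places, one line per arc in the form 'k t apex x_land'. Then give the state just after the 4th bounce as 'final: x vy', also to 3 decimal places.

1 2.913 15.101 12.262
2 2.352 6.779 22.166
3 1.576 3.043 28.801
4 1.056 1.366 33.247
final: 33.247 3.467

Arc 1: start y=8.540, vy=11.340 → t=2.913, apex=15.101, x_land=12.262, impact vy=-17.204
  bounce: vy ← 0.67·17.204 = 11.527
Arc 2: start y=0.000, vy=11.527 → t=2.352, apex=6.779, x_land=22.166, impact vy=-11.527
  bounce: vy ← 0.67·11.527 = 7.723
Arc 3: start y=0.000, vy=7.723 → t=1.576, apex=3.043, x_land=28.801, impact vy=-7.723
  bounce: vy ← 0.67·7.723 = 5.174
Arc 4: start y=0.000, vy=5.174 → t=1.056, apex=1.366, x_land=33.247, impact vy=-5.174
  bounce: vy ← 0.67·5.174 = 3.467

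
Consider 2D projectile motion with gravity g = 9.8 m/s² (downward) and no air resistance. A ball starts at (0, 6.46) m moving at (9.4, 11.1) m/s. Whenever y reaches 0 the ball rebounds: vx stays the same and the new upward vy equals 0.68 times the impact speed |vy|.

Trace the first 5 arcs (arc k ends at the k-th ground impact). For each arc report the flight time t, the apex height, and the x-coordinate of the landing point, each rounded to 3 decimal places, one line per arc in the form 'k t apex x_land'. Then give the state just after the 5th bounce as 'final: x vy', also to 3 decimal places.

1 2.745 12.746 25.808
2 2.193 5.894 46.426
3 1.492 2.725 60.447
4 1.014 1.260 69.981
5 0.690 0.583 76.464
final: 76.464 2.298

Arc 1: start y=6.460, vy=11.100 → t=2.745, apex=12.746, x_land=25.808, impact vy=-15.806
  bounce: vy ← 0.68·15.806 = 10.748
Arc 2: start y=0.000, vy=10.748 → t=2.193, apex=5.894, x_land=46.426, impact vy=-10.748
  bounce: vy ← 0.68·10.748 = 7.309
Arc 3: start y=0.000, vy=7.309 → t=1.492, apex=2.725, x_land=60.447, impact vy=-7.309
  bounce: vy ← 0.68·7.309 = 4.970
Arc 4: start y=0.000, vy=4.970 → t=1.014, apex=1.260, x_land=69.981, impact vy=-4.970
  bounce: vy ← 0.68·4.970 = 3.380
Arc 5: start y=0.000, vy=3.380 → t=0.690, apex=0.583, x_land=76.464, impact vy=-3.380
  bounce: vy ← 0.68·3.380 = 2.298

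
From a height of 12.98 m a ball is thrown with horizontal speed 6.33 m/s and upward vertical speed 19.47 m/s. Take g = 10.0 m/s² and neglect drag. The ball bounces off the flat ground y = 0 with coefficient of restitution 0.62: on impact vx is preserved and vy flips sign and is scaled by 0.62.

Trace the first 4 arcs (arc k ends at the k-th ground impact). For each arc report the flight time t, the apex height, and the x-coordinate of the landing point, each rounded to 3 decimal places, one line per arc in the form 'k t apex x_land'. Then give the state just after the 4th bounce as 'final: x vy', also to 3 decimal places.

1 4.474 31.934 28.322
2 3.134 12.275 48.158
3 1.943 4.719 60.457
4 1.205 1.814 68.082
final: 68.082 3.734

Arc 1: start y=12.980, vy=19.470 → t=4.474, apex=31.934, x_land=28.322, impact vy=-25.272
  bounce: vy ← 0.62·25.272 = 15.669
Arc 2: start y=0.000, vy=15.669 → t=3.134, apex=12.275, x_land=48.158, impact vy=-15.669
  bounce: vy ← 0.62·15.669 = 9.715
Arc 3: start y=0.000, vy=9.715 → t=1.943, apex=4.719, x_land=60.457, impact vy=-9.715
  bounce: vy ← 0.62·9.715 = 6.023
Arc 4: start y=0.000, vy=6.023 → t=1.205, apex=1.814, x_land=68.082, impact vy=-6.023
  bounce: vy ← 0.62·6.023 = 3.734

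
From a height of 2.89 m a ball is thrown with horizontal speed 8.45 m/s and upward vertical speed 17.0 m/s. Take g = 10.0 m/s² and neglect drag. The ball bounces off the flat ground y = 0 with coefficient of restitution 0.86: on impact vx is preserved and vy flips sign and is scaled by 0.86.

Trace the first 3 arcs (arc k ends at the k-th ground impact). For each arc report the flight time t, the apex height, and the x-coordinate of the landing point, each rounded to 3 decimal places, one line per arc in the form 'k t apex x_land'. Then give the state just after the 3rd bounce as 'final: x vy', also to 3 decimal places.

1 3.562 17.340 30.101
2 3.203 12.825 57.167
3 2.755 9.485 80.444
final: 80.444 11.845

Arc 1: start y=2.890, vy=17.000 → t=3.562, apex=17.340, x_land=30.101, impact vy=-18.623
  bounce: vy ← 0.86·18.623 = 16.015
Arc 2: start y=0.000, vy=16.015 → t=3.203, apex=12.825, x_land=57.167, impact vy=-16.015
  bounce: vy ← 0.86·16.015 = 13.773
Arc 3: start y=0.000, vy=13.773 → t=2.755, apex=9.485, x_land=80.444, impact vy=-13.773
  bounce: vy ← 0.86·13.773 = 11.845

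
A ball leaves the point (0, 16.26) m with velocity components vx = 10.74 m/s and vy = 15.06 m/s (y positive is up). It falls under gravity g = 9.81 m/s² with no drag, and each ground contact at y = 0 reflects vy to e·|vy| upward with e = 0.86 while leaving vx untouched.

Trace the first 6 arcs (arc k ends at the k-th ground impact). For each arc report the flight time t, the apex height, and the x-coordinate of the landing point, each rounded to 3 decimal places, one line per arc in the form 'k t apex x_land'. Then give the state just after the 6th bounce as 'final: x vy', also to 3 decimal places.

Arc 1: start y=16.260, vy=15.060 → t=3.917, apex=27.820, x_land=42.065, impact vy=-23.363
  bounce: vy ← 0.86·23.363 = 20.092
Arc 2: start y=0.000, vy=20.092 → t=4.096, apex=20.576, x_land=86.059, impact vy=-20.092
  bounce: vy ← 0.86·20.092 = 17.279
Arc 3: start y=0.000, vy=17.279 → t=3.523, apex=15.218, x_land=123.894, impact vy=-17.279
  bounce: vy ← 0.86·17.279 = 14.860
Arc 4: start y=0.000, vy=14.860 → t=3.030, apex=11.255, x_land=156.431, impact vy=-14.860
  bounce: vy ← 0.86·14.860 = 12.780
Arc 5: start y=0.000, vy=12.780 → t=2.605, apex=8.324, x_land=184.414, impact vy=-12.780
  bounce: vy ← 0.86·12.780 = 10.991
Arc 6: start y=0.000, vy=10.991 → t=2.241, apex=6.157, x_land=208.479, impact vy=-10.991
  bounce: vy ← 0.86·10.991 = 9.452

1 3.917 27.820 42.065
2 4.096 20.576 86.059
3 3.523 15.218 123.894
4 3.030 11.255 156.431
5 2.605 8.324 184.414
6 2.241 6.157 208.479
final: 208.479 9.452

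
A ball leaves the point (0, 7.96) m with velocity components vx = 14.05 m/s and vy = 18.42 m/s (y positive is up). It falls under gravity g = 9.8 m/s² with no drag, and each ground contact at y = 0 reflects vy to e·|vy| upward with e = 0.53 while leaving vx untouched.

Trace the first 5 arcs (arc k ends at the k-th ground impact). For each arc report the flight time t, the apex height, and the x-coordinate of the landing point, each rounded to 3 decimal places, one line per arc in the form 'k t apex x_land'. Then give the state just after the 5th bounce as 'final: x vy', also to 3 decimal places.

1 4.151 25.271 58.316
2 2.407 7.099 92.137
3 1.276 1.994 110.063
4 0.676 0.560 119.563
5 0.358 0.157 124.599
final: 124.599 0.931

Arc 1: start y=7.960, vy=18.420 → t=4.151, apex=25.271, x_land=58.316, impact vy=-22.256
  bounce: vy ← 0.53·22.256 = 11.795
Arc 2: start y=0.000, vy=11.795 → t=2.407, apex=7.099, x_land=92.137, impact vy=-11.795
  bounce: vy ← 0.53·11.795 = 6.252
Arc 3: start y=0.000, vy=6.252 → t=1.276, apex=1.994, x_land=110.063, impact vy=-6.252
  bounce: vy ← 0.53·6.252 = 3.313
Arc 4: start y=0.000, vy=3.313 → t=0.676, apex=0.560, x_land=119.563, impact vy=-3.313
  bounce: vy ← 0.53·3.313 = 1.756
Arc 5: start y=0.000, vy=1.756 → t=0.358, apex=0.157, x_land=124.599, impact vy=-1.756
  bounce: vy ← 0.53·1.756 = 0.931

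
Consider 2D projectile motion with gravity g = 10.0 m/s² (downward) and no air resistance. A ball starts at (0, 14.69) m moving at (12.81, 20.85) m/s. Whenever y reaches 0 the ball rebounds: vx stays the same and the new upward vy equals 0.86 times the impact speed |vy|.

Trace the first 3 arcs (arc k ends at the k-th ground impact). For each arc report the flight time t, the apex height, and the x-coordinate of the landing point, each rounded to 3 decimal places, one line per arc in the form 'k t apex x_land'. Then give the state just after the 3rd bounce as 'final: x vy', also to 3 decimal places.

1 4.784 36.426 61.285
2 4.642 26.941 120.755
3 3.993 19.925 171.899
final: 171.899 17.168

Arc 1: start y=14.690, vy=20.850 → t=4.784, apex=36.426, x_land=61.285, impact vy=-26.991
  bounce: vy ← 0.86·26.991 = 23.212
Arc 2: start y=0.000, vy=23.212 → t=4.642, apex=26.941, x_land=120.755, impact vy=-23.212
  bounce: vy ← 0.86·23.212 = 19.963
Arc 3: start y=0.000, vy=19.963 → t=3.993, apex=19.925, x_land=171.899, impact vy=-19.963
  bounce: vy ← 0.86·19.963 = 17.168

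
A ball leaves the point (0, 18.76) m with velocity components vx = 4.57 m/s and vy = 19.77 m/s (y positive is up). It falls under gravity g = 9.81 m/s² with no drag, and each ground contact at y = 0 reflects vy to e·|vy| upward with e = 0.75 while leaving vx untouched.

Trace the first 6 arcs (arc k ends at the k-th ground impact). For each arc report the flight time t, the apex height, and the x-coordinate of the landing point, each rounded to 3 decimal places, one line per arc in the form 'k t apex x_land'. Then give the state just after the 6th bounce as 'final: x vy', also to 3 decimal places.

1 4.824 38.681 22.043
2 4.212 21.758 41.294
3 3.159 12.239 55.731
4 2.369 6.884 66.560
5 1.777 3.872 74.681
6 1.333 2.178 80.772
final: 80.772 4.903

Arc 1: start y=18.760, vy=19.770 → t=4.824, apex=38.681, x_land=22.043, impact vy=-27.549
  bounce: vy ← 0.75·27.549 = 20.661
Arc 2: start y=0.000, vy=20.661 → t=4.212, apex=21.758, x_land=41.294, impact vy=-20.661
  bounce: vy ← 0.75·20.661 = 15.496
Arc 3: start y=0.000, vy=15.496 → t=3.159, apex=12.239, x_land=55.731, impact vy=-15.496
  bounce: vy ← 0.75·15.496 = 11.622
Arc 4: start y=0.000, vy=11.622 → t=2.369, apex=6.884, x_land=66.560, impact vy=-11.622
  bounce: vy ← 0.75·11.622 = 8.717
Arc 5: start y=0.000, vy=8.717 → t=1.777, apex=3.872, x_land=74.681, impact vy=-8.717
  bounce: vy ← 0.75·8.717 = 6.537
Arc 6: start y=0.000, vy=6.537 → t=1.333, apex=2.178, x_land=80.772, impact vy=-6.537
  bounce: vy ← 0.75·6.537 = 4.903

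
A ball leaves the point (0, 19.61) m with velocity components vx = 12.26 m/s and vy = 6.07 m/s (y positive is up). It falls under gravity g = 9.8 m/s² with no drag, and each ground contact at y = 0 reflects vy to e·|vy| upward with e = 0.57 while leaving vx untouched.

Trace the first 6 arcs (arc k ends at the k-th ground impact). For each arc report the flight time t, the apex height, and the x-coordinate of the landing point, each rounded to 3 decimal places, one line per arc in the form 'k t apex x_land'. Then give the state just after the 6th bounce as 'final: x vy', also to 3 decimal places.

1 2.714 21.490 33.269
2 2.387 6.982 62.538
3 1.361 2.268 79.222
4 0.776 0.737 88.731
5 0.442 0.239 94.152
6 0.252 0.078 97.241
final: 97.241 0.704

Arc 1: start y=19.610, vy=6.070 → t=2.714, apex=21.490, x_land=33.269, impact vy=-20.523
  bounce: vy ← 0.57·20.523 = 11.698
Arc 2: start y=0.000, vy=11.698 → t=2.387, apex=6.982, x_land=62.538, impact vy=-11.698
  bounce: vy ← 0.57·11.698 = 6.668
Arc 3: start y=0.000, vy=6.668 → t=1.361, apex=2.268, x_land=79.222, impact vy=-6.668
  bounce: vy ← 0.57·6.668 = 3.801
Arc 4: start y=0.000, vy=3.801 → t=0.776, apex=0.737, x_land=88.731, impact vy=-3.801
  bounce: vy ← 0.57·3.801 = 2.166
Arc 5: start y=0.000, vy=2.166 → t=0.442, apex=0.239, x_land=94.152, impact vy=-2.166
  bounce: vy ← 0.57·2.166 = 1.235
Arc 6: start y=0.000, vy=1.235 → t=0.252, apex=0.078, x_land=97.241, impact vy=-1.235
  bounce: vy ← 0.57·1.235 = 0.704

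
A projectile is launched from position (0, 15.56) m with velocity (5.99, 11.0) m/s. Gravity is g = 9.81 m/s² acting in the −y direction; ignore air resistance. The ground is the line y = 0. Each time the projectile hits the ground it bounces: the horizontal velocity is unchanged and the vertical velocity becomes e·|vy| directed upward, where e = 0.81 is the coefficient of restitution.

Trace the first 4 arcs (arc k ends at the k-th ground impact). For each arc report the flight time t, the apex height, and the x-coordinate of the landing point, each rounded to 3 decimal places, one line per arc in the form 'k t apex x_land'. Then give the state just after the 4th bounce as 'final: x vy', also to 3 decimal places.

Arc 1: start y=15.560, vy=11.000 → t=3.226, apex=21.727, x_land=19.324, impact vy=-20.647
  bounce: vy ← 0.81·20.647 = 16.724
Arc 2: start y=0.000, vy=16.724 → t=3.410, apex=14.255, x_land=39.747, impact vy=-16.724
  bounce: vy ← 0.81·16.724 = 13.546
Arc 3: start y=0.000, vy=13.546 → t=2.762, apex=9.353, x_land=56.290, impact vy=-13.546
  bounce: vy ← 0.81·13.546 = 10.973
Arc 4: start y=0.000, vy=10.973 → t=2.237, apex=6.136, x_land=69.689, impact vy=-10.973
  bounce: vy ← 0.81·10.973 = 8.888

1 3.226 21.727 19.324
2 3.410 14.255 39.747
3 2.762 9.353 56.290
4 2.237 6.136 69.689
final: 69.689 8.888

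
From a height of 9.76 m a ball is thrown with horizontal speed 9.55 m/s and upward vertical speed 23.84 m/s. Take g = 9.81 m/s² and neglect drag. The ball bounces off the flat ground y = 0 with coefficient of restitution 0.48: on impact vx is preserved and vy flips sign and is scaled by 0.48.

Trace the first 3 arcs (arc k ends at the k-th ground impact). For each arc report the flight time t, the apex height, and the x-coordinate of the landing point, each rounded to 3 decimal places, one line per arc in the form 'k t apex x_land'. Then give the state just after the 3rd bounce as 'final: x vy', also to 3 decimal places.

1 5.240 38.728 50.043
2 2.698 8.923 75.804
3 1.295 2.056 88.169
final: 88.169 3.048

Arc 1: start y=9.760, vy=23.840 → t=5.240, apex=38.728, x_land=50.043, impact vy=-27.565
  bounce: vy ← 0.48·27.565 = 13.231
Arc 2: start y=0.000, vy=13.231 → t=2.698, apex=8.923, x_land=75.804, impact vy=-13.231
  bounce: vy ← 0.48·13.231 = 6.351
Arc 3: start y=0.000, vy=6.351 → t=1.295, apex=2.056, x_land=88.169, impact vy=-6.351
  bounce: vy ← 0.48·6.351 = 3.048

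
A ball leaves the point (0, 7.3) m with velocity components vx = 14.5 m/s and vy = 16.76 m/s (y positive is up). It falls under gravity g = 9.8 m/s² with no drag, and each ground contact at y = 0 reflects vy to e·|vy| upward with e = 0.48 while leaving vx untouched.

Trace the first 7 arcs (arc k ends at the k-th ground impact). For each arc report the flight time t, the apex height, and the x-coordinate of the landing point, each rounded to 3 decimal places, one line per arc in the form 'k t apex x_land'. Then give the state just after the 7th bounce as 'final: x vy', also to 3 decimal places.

Arc 1: start y=7.300, vy=16.760 → t=3.811, apex=21.632, x_land=55.264, impact vy=-20.591
  bounce: vy ← 0.48·20.591 = 9.884
Arc 2: start y=0.000, vy=9.884 → t=2.017, apex=4.984, x_land=84.511, impact vy=-9.884
  bounce: vy ← 0.48·9.884 = 4.744
Arc 3: start y=0.000, vy=4.744 → t=0.968, apex=1.148, x_land=98.550, impact vy=-4.744
  bounce: vy ← 0.48·4.744 = 2.277
Arc 4: start y=0.000, vy=2.277 → t=0.465, apex=0.265, x_land=105.288, impact vy=-2.277
  bounce: vy ← 0.48·2.277 = 1.093
Arc 5: start y=0.000, vy=1.093 → t=0.223, apex=0.061, x_land=108.523, impact vy=-1.093
  bounce: vy ← 0.48·1.093 = 0.525
Arc 6: start y=0.000, vy=0.525 → t=0.107, apex=0.014, x_land=110.075, impact vy=-0.525
  bounce: vy ← 0.48·0.525 = 0.252
Arc 7: start y=0.000, vy=0.252 → t=0.051, apex=0.003, x_land=110.821, impact vy=-0.252
  bounce: vy ← 0.48·0.252 = 0.121

1 3.811 21.632 55.264
2 2.017 4.984 84.511
3 0.968 1.148 98.550
4 0.465 0.265 105.288
5 0.223 0.061 108.523
6 0.107 0.014 110.075
7 0.051 0.003 110.821
final: 110.821 0.121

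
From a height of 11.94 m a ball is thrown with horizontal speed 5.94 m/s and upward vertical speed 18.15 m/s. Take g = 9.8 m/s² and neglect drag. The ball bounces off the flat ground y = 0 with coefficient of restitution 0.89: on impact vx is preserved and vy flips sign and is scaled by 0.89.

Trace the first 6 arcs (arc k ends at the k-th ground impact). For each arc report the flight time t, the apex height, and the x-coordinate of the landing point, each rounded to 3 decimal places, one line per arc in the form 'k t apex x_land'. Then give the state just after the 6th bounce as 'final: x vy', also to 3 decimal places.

1 4.274 28.747 25.389
2 4.311 22.771 50.998
3 3.837 18.037 73.791
4 3.415 14.287 94.077
5 3.039 11.317 112.131
6 2.705 8.964 128.199
final: 128.199 11.797

Arc 1: start y=11.940, vy=18.150 → t=4.274, apex=28.747, x_land=25.389, impact vy=-23.737
  bounce: vy ← 0.89·23.737 = 21.126
Arc 2: start y=0.000, vy=21.126 → t=4.311, apex=22.771, x_land=50.998, impact vy=-21.126
  bounce: vy ← 0.89·21.126 = 18.802
Arc 3: start y=0.000, vy=18.802 → t=3.837, apex=18.037, x_land=73.791, impact vy=-18.802
  bounce: vy ← 0.89·18.802 = 16.734
Arc 4: start y=0.000, vy=16.734 → t=3.415, apex=14.287, x_land=94.077, impact vy=-16.734
  bounce: vy ← 0.89·16.734 = 14.893
Arc 5: start y=0.000, vy=14.893 → t=3.039, apex=11.317, x_land=112.131, impact vy=-14.893
  bounce: vy ← 0.89·14.893 = 13.255
Arc 6: start y=0.000, vy=13.255 → t=2.705, apex=8.964, x_land=128.199, impact vy=-13.255
  bounce: vy ← 0.89·13.255 = 11.797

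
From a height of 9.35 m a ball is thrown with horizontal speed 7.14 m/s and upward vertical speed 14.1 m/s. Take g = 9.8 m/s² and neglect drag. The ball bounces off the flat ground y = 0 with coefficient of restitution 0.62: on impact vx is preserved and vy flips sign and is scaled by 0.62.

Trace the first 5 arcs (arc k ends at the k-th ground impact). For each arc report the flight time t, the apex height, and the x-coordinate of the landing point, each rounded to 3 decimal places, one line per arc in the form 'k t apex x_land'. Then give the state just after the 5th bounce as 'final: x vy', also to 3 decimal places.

1 3.433 19.493 24.514
2 2.473 7.493 42.173
3 1.533 2.880 53.121
4 0.951 1.107 59.910
5 0.589 0.426 64.118
final: 64.118 1.791

Arc 1: start y=9.350, vy=14.100 → t=3.433, apex=19.493, x_land=24.514, impact vy=-19.547
  bounce: vy ← 0.62·19.547 = 12.119
Arc 2: start y=0.000, vy=12.119 → t=2.473, apex=7.493, x_land=42.173, impact vy=-12.119
  bounce: vy ← 0.62·12.119 = 7.514
Arc 3: start y=0.000, vy=7.514 → t=1.533, apex=2.880, x_land=53.121, impact vy=-7.514
  bounce: vy ← 0.62·7.514 = 4.659
Arc 4: start y=0.000, vy=4.659 → t=0.951, apex=1.107, x_land=59.910, impact vy=-4.659
  bounce: vy ← 0.62·4.659 = 2.888
Arc 5: start y=0.000, vy=2.888 → t=0.589, apex=0.426, x_land=64.118, impact vy=-2.888
  bounce: vy ← 0.62·2.888 = 1.791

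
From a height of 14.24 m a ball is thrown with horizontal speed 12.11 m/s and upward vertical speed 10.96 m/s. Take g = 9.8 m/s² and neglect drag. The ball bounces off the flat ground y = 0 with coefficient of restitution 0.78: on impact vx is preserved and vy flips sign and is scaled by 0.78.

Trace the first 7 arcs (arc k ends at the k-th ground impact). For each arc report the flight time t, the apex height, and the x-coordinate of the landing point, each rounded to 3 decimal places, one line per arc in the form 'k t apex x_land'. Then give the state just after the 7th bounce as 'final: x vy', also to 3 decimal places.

1 3.157 20.369 38.234
2 3.181 12.392 76.751
3 2.481 7.539 106.794
4 1.935 4.587 130.228
5 1.509 2.791 148.506
6 1.177 1.698 162.763
7 0.918 1.033 173.884
final: 173.884 3.510

Arc 1: start y=14.240, vy=10.960 → t=3.157, apex=20.369, x_land=38.234, impact vy=-19.981
  bounce: vy ← 0.78·19.981 = 15.585
Arc 2: start y=0.000, vy=15.585 → t=3.181, apex=12.392, x_land=76.751, impact vy=-15.585
  bounce: vy ← 0.78·15.585 = 12.156
Arc 3: start y=0.000, vy=12.156 → t=2.481, apex=7.539, x_land=106.794, impact vy=-12.156
  bounce: vy ← 0.78·12.156 = 9.482
Arc 4: start y=0.000, vy=9.482 → t=1.935, apex=4.587, x_land=130.228, impact vy=-9.482
  bounce: vy ← 0.78·9.482 = 7.396
Arc 5: start y=0.000, vy=7.396 → t=1.509, apex=2.791, x_land=148.506, impact vy=-7.396
  bounce: vy ← 0.78·7.396 = 5.769
Arc 6: start y=0.000, vy=5.769 → t=1.177, apex=1.698, x_land=162.763, impact vy=-5.769
  bounce: vy ← 0.78·5.769 = 4.500
Arc 7: start y=0.000, vy=4.500 → t=0.918, apex=1.033, x_land=173.884, impact vy=-4.500
  bounce: vy ← 0.78·4.500 = 3.510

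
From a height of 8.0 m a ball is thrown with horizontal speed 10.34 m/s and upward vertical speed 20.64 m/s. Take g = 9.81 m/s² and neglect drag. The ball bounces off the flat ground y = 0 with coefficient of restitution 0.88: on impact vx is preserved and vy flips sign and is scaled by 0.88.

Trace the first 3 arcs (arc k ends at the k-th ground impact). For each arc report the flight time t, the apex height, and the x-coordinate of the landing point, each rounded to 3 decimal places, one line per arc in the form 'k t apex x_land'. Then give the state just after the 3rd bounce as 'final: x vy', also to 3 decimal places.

Arc 1: start y=8.000, vy=20.640 → t=4.565, apex=29.713, x_land=47.204, impact vy=-24.145
  bounce: vy ← 0.88·24.145 = 21.247
Arc 2: start y=0.000, vy=21.247 → t=4.332, apex=23.010, x_land=91.995, impact vy=-21.247
  bounce: vy ← 0.88·21.247 = 18.698
Arc 3: start y=0.000, vy=18.698 → t=3.812, apex=17.819, x_land=131.411, impact vy=-18.698
  bounce: vy ← 0.88·18.698 = 16.454

1 4.565 29.713 47.204
2 4.332 23.010 91.995
3 3.812 17.819 131.411
final: 131.411 16.454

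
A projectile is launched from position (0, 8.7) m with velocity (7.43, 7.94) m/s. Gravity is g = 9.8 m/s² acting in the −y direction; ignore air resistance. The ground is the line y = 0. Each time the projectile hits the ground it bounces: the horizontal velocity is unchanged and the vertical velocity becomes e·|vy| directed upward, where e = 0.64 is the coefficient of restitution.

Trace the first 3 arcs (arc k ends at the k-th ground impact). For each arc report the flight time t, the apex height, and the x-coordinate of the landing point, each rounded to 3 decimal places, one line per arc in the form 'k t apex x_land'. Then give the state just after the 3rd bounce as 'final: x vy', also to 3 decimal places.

Arc 1: start y=8.700, vy=7.940 → t=2.370, apex=11.917, x_land=17.607, impact vy=-15.283
  bounce: vy ← 0.64·15.283 = 9.781
Arc 2: start y=0.000, vy=9.781 → t=1.996, apex=4.881, x_land=32.438, impact vy=-9.781
  bounce: vy ← 0.64·9.781 = 6.260
Arc 3: start y=0.000, vy=6.260 → t=1.278, apex=1.999, x_land=41.930, impact vy=-6.260
  bounce: vy ← 0.64·6.260 = 4.006

1 2.370 11.917 17.607
2 1.996 4.881 32.438
3 1.278 1.999 41.930
final: 41.930 4.006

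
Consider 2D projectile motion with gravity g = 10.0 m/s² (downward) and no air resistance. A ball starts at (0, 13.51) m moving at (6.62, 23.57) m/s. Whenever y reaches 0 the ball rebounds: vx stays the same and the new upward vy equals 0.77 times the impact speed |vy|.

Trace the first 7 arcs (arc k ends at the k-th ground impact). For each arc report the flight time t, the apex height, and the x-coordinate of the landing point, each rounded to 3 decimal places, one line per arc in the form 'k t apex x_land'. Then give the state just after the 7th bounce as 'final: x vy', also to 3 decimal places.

1 5.231 41.287 34.626
2 4.425 24.479 63.922
3 3.407 14.514 86.480
4 2.624 8.605 103.849
5 2.020 5.102 117.223
6 1.556 3.025 127.522
7 1.198 1.794 135.451
final: 135.451 4.612

Arc 1: start y=13.510, vy=23.570 → t=5.231, apex=41.287, x_land=34.626, impact vy=-28.736
  bounce: vy ← 0.77·28.736 = 22.127
Arc 2: start y=0.000, vy=22.127 → t=4.425, apex=24.479, x_land=63.922, impact vy=-22.127
  bounce: vy ← 0.77·22.127 = 17.037
Arc 3: start y=0.000, vy=17.037 → t=3.407, apex=14.514, x_land=86.480, impact vy=-17.037
  bounce: vy ← 0.77·17.037 = 13.119
Arc 4: start y=0.000, vy=13.119 → t=2.624, apex=8.605, x_land=103.849, impact vy=-13.119
  bounce: vy ← 0.77·13.119 = 10.101
Arc 5: start y=0.000, vy=10.101 → t=2.020, apex=5.102, x_land=117.223, impact vy=-10.101
  bounce: vy ← 0.77·10.101 = 7.778
Arc 6: start y=0.000, vy=7.778 → t=1.556, apex=3.025, x_land=127.522, impact vy=-7.778
  bounce: vy ← 0.77·7.778 = 5.989
Arc 7: start y=0.000, vy=5.989 → t=1.198, apex=1.794, x_land=135.451, impact vy=-5.989
  bounce: vy ← 0.77·5.989 = 4.612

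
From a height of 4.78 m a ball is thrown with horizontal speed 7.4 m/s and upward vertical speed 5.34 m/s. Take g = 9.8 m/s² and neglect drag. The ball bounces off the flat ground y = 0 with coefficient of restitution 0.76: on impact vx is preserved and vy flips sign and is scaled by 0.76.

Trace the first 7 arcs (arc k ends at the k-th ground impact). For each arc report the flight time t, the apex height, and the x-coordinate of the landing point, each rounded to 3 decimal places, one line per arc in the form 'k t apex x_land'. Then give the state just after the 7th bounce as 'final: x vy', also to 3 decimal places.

Arc 1: start y=4.780, vy=5.340 → t=1.673, apex=6.235, x_land=12.380, impact vy=-11.055
  bounce: vy ← 0.76·11.055 = 8.401
Arc 2: start y=0.000, vy=8.401 → t=1.715, apex=3.601, x_land=25.068, impact vy=-8.401
  bounce: vy ← 0.76·8.401 = 6.385
Arc 3: start y=0.000, vy=6.385 → t=1.303, apex=2.080, x_land=34.710, impact vy=-6.385
  bounce: vy ← 0.76·6.385 = 4.853
Arc 4: start y=0.000, vy=4.853 → t=0.990, apex=1.201, x_land=42.039, impact vy=-4.853
  bounce: vy ← 0.76·4.853 = 3.688
Arc 5: start y=0.000, vy=3.688 → t=0.753, apex=0.694, x_land=47.609, impact vy=-3.688
  bounce: vy ← 0.76·3.688 = 2.803
Arc 6: start y=0.000, vy=2.803 → t=0.572, apex=0.401, x_land=51.842, impact vy=-2.803
  bounce: vy ← 0.76·2.803 = 2.130
Arc 7: start y=0.000, vy=2.130 → t=0.435, apex=0.232, x_land=55.059, impact vy=-2.130
  bounce: vy ← 0.76·2.130 = 1.619

1 1.673 6.235 12.380
2 1.715 3.601 25.068
3 1.303 2.080 34.710
4 0.990 1.201 42.039
5 0.753 0.694 47.609
6 0.572 0.401 51.842
7 0.435 0.232 55.059
final: 55.059 1.619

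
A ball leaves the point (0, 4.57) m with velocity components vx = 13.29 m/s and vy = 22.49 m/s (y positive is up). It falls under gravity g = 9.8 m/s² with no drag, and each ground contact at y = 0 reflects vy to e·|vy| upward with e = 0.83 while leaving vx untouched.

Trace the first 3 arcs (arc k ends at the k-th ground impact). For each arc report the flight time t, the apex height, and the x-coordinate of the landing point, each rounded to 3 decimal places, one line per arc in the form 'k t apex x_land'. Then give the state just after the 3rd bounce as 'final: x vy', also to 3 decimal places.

Arc 1: start y=4.570, vy=22.490 → t=4.785, apex=30.376, x_land=63.589, impact vy=-24.400
  bounce: vy ← 0.83·24.400 = 20.252
Arc 2: start y=0.000, vy=20.252 → t=4.133, apex=20.926, x_land=118.518, impact vy=-20.252
  bounce: vy ← 0.83·20.252 = 16.809
Arc 3: start y=0.000, vy=16.809 → t=3.430, apex=14.416, x_land=164.109, impact vy=-16.809
  bounce: vy ← 0.83·16.809 = 13.952

1 4.785 30.376 63.589
2 4.133 20.926 118.518
3 3.430 14.416 164.109
final: 164.109 13.952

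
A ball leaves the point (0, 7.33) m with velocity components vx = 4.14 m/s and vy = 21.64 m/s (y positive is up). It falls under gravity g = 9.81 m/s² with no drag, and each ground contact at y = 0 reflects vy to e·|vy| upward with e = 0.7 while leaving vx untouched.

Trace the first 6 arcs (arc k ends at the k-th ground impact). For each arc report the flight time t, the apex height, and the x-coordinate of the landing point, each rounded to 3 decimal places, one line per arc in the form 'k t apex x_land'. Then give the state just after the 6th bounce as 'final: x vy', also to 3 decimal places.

Arc 1: start y=7.330, vy=21.640 → t=4.728, apex=31.198, x_land=19.574, impact vy=-24.741
  bounce: vy ← 0.7·24.741 = 17.319
Arc 2: start y=0.000, vy=17.319 → t=3.531, apex=15.287, x_land=34.191, impact vy=-17.319
  bounce: vy ← 0.7·17.319 = 12.123
Arc 3: start y=0.000, vy=12.123 → t=2.472, apex=7.491, x_land=44.423, impact vy=-12.123
  bounce: vy ← 0.7·12.123 = 8.486
Arc 4: start y=0.000, vy=8.486 → t=1.730, apex=3.670, x_land=51.586, impact vy=-8.486
  bounce: vy ← 0.7·8.486 = 5.940
Arc 5: start y=0.000, vy=5.940 → t=1.211, apex=1.799, x_land=56.600, impact vy=-5.940
  bounce: vy ← 0.7·5.940 = 4.158
Arc 6: start y=0.000, vy=4.158 → t=0.848, apex=0.881, x_land=60.109, impact vy=-4.158
  bounce: vy ← 0.7·4.158 = 2.911

1 4.728 31.198 19.574
2 3.531 15.287 34.191
3 2.472 7.491 44.423
4 1.730 3.670 51.586
5 1.211 1.799 56.600
6 0.848 0.881 60.109
final: 60.109 2.911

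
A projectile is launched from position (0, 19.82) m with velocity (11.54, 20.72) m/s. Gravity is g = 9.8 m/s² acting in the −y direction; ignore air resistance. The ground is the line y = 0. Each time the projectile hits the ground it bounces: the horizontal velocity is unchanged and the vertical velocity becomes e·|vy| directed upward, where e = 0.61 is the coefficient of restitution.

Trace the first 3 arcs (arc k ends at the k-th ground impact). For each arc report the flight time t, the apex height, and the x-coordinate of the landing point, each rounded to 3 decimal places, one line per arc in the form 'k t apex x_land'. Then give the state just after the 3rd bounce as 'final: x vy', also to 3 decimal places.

1 5.032 41.724 58.073
2 3.560 15.526 99.156
3 2.172 5.777 124.217
final: 124.217 6.491

Arc 1: start y=19.820, vy=20.720 → t=5.032, apex=41.724, x_land=58.073, impact vy=-28.597
  bounce: vy ← 0.61·28.597 = 17.444
Arc 2: start y=0.000, vy=17.444 → t=3.560, apex=15.526, x_land=99.156, impact vy=-17.444
  bounce: vy ← 0.61·17.444 = 10.641
Arc 3: start y=0.000, vy=10.641 → t=2.172, apex=5.777, x_land=124.217, impact vy=-10.641
  bounce: vy ← 0.61·10.641 = 6.491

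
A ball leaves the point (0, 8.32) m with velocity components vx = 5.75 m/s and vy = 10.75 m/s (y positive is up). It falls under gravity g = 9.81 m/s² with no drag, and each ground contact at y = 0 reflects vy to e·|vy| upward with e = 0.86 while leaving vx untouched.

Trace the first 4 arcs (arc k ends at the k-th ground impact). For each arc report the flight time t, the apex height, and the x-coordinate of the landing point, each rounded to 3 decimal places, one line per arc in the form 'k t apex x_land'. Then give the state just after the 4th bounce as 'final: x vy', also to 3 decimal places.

1 2.798 14.210 16.088
2 2.928 10.510 32.921
3 2.518 7.773 47.398
4 2.165 5.749 59.848
final: 59.848 9.134

Arc 1: start y=8.320, vy=10.750 → t=2.798, apex=14.210, x_land=16.088, impact vy=-16.697
  bounce: vy ← 0.86·16.697 = 14.360
Arc 2: start y=0.000, vy=14.360 → t=2.928, apex=10.510, x_land=32.921, impact vy=-14.360
  bounce: vy ← 0.86·14.360 = 12.349
Arc 3: start y=0.000, vy=12.349 → t=2.518, apex=7.773, x_land=47.398, impact vy=-12.349
  bounce: vy ← 0.86·12.349 = 10.620
Arc 4: start y=0.000, vy=10.620 → t=2.165, apex=5.749, x_land=59.848, impact vy=-10.620
  bounce: vy ← 0.86·10.620 = 9.134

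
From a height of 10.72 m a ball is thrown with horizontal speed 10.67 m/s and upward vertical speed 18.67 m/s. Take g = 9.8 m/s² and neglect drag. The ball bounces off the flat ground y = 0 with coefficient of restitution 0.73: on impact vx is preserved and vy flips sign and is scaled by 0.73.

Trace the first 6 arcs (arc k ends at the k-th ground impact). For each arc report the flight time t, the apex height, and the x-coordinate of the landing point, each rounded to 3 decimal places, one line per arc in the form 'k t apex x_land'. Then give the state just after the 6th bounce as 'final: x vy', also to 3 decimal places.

1 4.317 28.504 46.062
2 3.521 15.190 83.635
3 2.571 8.095 111.063
4 1.877 4.314 131.086
5 1.370 2.299 145.702
6 1.000 1.225 156.372
final: 156.372 3.577

Arc 1: start y=10.720, vy=18.670 → t=4.317, apex=28.504, x_land=46.062, impact vy=-23.636
  bounce: vy ← 0.73·23.636 = 17.255
Arc 2: start y=0.000, vy=17.255 → t=3.521, apex=15.190, x_land=83.635, impact vy=-17.255
  bounce: vy ← 0.73·17.255 = 12.596
Arc 3: start y=0.000, vy=12.596 → t=2.571, apex=8.095, x_land=111.063, impact vy=-12.596
  bounce: vy ← 0.73·12.596 = 9.195
Arc 4: start y=0.000, vy=9.195 → t=1.877, apex=4.314, x_land=131.086, impact vy=-9.195
  bounce: vy ← 0.73·9.195 = 6.712
Arc 5: start y=0.000, vy=6.712 → t=1.370, apex=2.299, x_land=145.702, impact vy=-6.712
  bounce: vy ← 0.73·6.712 = 4.900
Arc 6: start y=0.000, vy=4.900 → t=1.000, apex=1.225, x_land=156.372, impact vy=-4.900
  bounce: vy ← 0.73·4.900 = 3.577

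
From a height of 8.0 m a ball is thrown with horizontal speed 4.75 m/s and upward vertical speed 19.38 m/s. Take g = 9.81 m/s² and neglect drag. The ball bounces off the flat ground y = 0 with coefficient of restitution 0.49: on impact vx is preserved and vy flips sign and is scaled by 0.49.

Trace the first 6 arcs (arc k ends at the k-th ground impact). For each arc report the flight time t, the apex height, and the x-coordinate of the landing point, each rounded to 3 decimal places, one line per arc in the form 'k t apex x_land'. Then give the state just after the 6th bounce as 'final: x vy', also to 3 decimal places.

1 4.328 27.143 20.558
2 2.305 6.517 31.508
3 1.130 1.565 36.874
4 0.554 0.376 39.503
5 0.271 0.090 40.791
6 0.133 0.022 41.422
final: 41.422 0.319

Arc 1: start y=8.000, vy=19.380 → t=4.328, apex=27.143, x_land=20.558, impact vy=-23.077
  bounce: vy ← 0.49·23.077 = 11.308
Arc 2: start y=0.000, vy=11.308 → t=2.305, apex=6.517, x_land=31.508, impact vy=-11.308
  bounce: vy ← 0.49·11.308 = 5.541
Arc 3: start y=0.000, vy=5.541 → t=1.130, apex=1.565, x_land=36.874, impact vy=-5.541
  bounce: vy ← 0.49·5.541 = 2.715
Arc 4: start y=0.000, vy=2.715 → t=0.554, apex=0.376, x_land=39.503, impact vy=-2.715
  bounce: vy ← 0.49·2.715 = 1.330
Arc 5: start y=0.000, vy=1.330 → t=0.271, apex=0.090, x_land=40.791, impact vy=-1.330
  bounce: vy ← 0.49·1.330 = 0.652
Arc 6: start y=0.000, vy=0.652 → t=0.133, apex=0.022, x_land=41.422, impact vy=-0.652
  bounce: vy ← 0.49·0.652 = 0.319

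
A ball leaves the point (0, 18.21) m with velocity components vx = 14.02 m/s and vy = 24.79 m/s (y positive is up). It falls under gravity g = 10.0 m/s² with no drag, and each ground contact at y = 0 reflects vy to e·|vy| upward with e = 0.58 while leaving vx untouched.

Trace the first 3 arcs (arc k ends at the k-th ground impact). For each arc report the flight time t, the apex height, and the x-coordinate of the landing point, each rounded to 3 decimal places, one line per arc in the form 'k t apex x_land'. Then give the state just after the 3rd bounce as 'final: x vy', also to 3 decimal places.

Arc 1: start y=18.210, vy=24.790 → t=5.607, apex=48.937, x_land=78.617, impact vy=-31.285
  bounce: vy ← 0.58·31.285 = 18.145
Arc 2: start y=0.000, vy=18.145 → t=3.629, apex=16.462, x_land=129.496, impact vy=-18.145
  bounce: vy ← 0.58·18.145 = 10.524
Arc 3: start y=0.000, vy=10.524 → t=2.105, apex=5.538, x_land=159.006, impact vy=-10.524
  bounce: vy ← 0.58·10.524 = 6.104

1 5.607 48.937 78.617
2 3.629 16.462 129.496
3 2.105 5.538 159.006
final: 159.006 6.104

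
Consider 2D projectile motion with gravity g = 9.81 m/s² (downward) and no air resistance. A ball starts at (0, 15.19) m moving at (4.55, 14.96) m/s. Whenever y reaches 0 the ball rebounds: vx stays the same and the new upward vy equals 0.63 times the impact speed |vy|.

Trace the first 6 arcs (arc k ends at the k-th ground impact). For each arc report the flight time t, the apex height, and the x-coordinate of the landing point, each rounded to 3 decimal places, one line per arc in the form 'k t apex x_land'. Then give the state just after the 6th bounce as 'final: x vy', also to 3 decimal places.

1 3.854 26.597 17.534
2 2.934 10.556 30.884
3 1.848 4.190 39.294
4 1.165 1.663 44.593
5 0.734 0.660 47.931
6 0.462 0.262 50.034
final: 50.034 1.428

Arc 1: start y=15.190, vy=14.960 → t=3.854, apex=26.597, x_land=17.534, impact vy=-22.844
  bounce: vy ← 0.63·22.844 = 14.391
Arc 2: start y=0.000, vy=14.391 → t=2.934, apex=10.556, x_land=30.884, impact vy=-14.391
  bounce: vy ← 0.63·14.391 = 9.067
Arc 3: start y=0.000, vy=9.067 → t=1.848, apex=4.190, x_land=39.294, impact vy=-9.067
  bounce: vy ← 0.63·9.067 = 5.712
Arc 4: start y=0.000, vy=5.712 → t=1.165, apex=1.663, x_land=44.593, impact vy=-5.712
  bounce: vy ← 0.63·5.712 = 3.599
Arc 5: start y=0.000, vy=3.599 → t=0.734, apex=0.660, x_land=47.931, impact vy=-3.599
  bounce: vy ← 0.63·3.599 = 2.267
Arc 6: start y=0.000, vy=2.267 → t=0.462, apex=0.262, x_land=50.034, impact vy=-2.267
  bounce: vy ← 0.63·2.267 = 1.428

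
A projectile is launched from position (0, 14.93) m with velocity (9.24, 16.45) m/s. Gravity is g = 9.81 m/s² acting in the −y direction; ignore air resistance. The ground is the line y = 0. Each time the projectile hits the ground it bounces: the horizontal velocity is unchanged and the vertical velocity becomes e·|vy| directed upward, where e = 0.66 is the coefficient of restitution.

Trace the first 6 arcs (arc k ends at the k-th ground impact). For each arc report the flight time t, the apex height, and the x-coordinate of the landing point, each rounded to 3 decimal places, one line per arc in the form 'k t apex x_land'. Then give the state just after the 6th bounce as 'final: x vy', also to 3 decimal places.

1 4.097 28.722 37.854
2 3.194 12.511 67.368
3 2.108 5.450 86.848
4 1.391 2.374 99.704
5 0.918 1.034 108.189
6 0.606 0.450 113.790
final: 113.790 1.962

Arc 1: start y=14.930, vy=16.450 → t=4.097, apex=28.722, x_land=37.854, impact vy=-23.739
  bounce: vy ← 0.66·23.739 = 15.668
Arc 2: start y=0.000, vy=15.668 → t=3.194, apex=12.511, x_land=67.368, impact vy=-15.668
  bounce: vy ← 0.66·15.668 = 10.341
Arc 3: start y=0.000, vy=10.341 → t=2.108, apex=5.450, x_land=86.848, impact vy=-10.341
  bounce: vy ← 0.66·10.341 = 6.825
Arc 4: start y=0.000, vy=6.825 → t=1.391, apex=2.374, x_land=99.704, impact vy=-6.825
  bounce: vy ← 0.66·6.825 = 4.504
Arc 5: start y=0.000, vy=4.504 → t=0.918, apex=1.034, x_land=108.189, impact vy=-4.504
  bounce: vy ← 0.66·4.504 = 2.973
Arc 6: start y=0.000, vy=2.973 → t=0.606, apex=0.450, x_land=113.790, impact vy=-2.973
  bounce: vy ← 0.66·2.973 = 1.962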